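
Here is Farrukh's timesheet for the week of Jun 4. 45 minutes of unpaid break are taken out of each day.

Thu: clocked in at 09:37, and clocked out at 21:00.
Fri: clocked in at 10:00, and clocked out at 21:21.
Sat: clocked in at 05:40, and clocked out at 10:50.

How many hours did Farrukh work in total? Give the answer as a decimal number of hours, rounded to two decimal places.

25.65 hours

Thu: 09:37–21:00 = 11 h 23 min; less 45 min break → 10 h 38 min
Fri: 10:00–21:21 = 11 h 21 min; less 45 min break → 10 h 36 min
Sat: 05:40–10:50 = 5 h 10 min; less 45 min break → 4 h 25 min
Total: 10 h 38 min + 10 h 36 min + 4 h 25 min = 25 h 39 min.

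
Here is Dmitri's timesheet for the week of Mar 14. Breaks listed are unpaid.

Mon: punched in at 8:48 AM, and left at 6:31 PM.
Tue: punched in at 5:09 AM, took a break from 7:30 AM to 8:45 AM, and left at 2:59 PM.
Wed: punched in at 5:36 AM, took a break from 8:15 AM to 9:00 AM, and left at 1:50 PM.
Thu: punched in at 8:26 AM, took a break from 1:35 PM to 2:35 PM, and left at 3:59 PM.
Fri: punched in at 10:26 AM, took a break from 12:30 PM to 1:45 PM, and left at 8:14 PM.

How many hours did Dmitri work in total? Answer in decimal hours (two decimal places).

40.88 hours

Mon: 8:48 AM–6:31 PM = 9 h 43 min
Tue: 5:09 AM–2:59 PM = 9 h 50 min; less 75 min break → 8 h 35 min
Wed: 5:36 AM–1:50 PM = 8 h 14 min; less 45 min break → 7 h 29 min
Thu: 8:26 AM–3:59 PM = 7 h 33 min; less 60 min break → 6 h 33 min
Fri: 10:26 AM–8:14 PM = 9 h 48 min; less 75 min break → 8 h 33 min
Total: 9 h 43 min + 8 h 35 min + 7 h 29 min + 6 h 33 min + 8 h 33 min = 40 h 53 min.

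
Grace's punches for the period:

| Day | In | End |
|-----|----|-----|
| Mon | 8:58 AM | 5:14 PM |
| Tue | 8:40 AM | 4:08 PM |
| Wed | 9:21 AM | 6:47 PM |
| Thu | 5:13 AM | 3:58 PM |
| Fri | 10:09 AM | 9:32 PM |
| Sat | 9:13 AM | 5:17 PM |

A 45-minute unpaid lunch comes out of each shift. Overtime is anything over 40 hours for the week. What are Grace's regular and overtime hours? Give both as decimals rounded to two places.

Mon: 8:58 AM–5:14 PM = 8 h 16 min; less 45 min break → 7 h 31 min
Tue: 8:40 AM–4:08 PM = 7 h 28 min; less 45 min break → 6 h 43 min
Wed: 9:21 AM–6:47 PM = 9 h 26 min; less 45 min break → 8 h 41 min
Thu: 5:13 AM–3:58 PM = 10 h 45 min; less 45 min break → 10 h 0 min
Fri: 10:09 AM–9:32 PM = 11 h 23 min; less 45 min break → 10 h 38 min
Sat: 9:13 AM–5:17 PM = 8 h 4 min; less 45 min break → 7 h 19 min
Total worked: 50 h 52 min = 50.87 h.
Threshold 40 h → overtime 10 h 52 min, regular 40 h 0 min.

Regular 40.00 hours, overtime 10.87 hours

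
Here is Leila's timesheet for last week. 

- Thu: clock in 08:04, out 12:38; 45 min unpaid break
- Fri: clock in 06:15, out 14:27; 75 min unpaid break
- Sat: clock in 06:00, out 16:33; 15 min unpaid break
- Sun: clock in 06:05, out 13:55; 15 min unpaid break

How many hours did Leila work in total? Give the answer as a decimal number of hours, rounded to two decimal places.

28.65 hours

Thu: 08:04–12:38 = 4 h 34 min; less 45 min break → 3 h 49 min
Fri: 06:15–14:27 = 8 h 12 min; less 75 min break → 6 h 57 min
Sat: 06:00–16:33 = 10 h 33 min; less 15 min break → 10 h 18 min
Sun: 06:05–13:55 = 7 h 50 min; less 15 min break → 7 h 35 min
Total: 3 h 49 min + 6 h 57 min + 10 h 18 min + 7 h 35 min = 28 h 39 min.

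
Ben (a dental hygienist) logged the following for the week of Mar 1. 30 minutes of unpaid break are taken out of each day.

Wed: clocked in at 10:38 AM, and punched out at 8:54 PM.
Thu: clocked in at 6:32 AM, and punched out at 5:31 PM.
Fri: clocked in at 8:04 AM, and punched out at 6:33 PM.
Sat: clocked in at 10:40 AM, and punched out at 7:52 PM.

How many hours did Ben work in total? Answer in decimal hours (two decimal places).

38.93 hours

Wed: 10:38 AM–8:54 PM = 10 h 16 min; less 30 min break → 9 h 46 min
Thu: 6:32 AM–5:31 PM = 10 h 59 min; less 30 min break → 10 h 29 min
Fri: 8:04 AM–6:33 PM = 10 h 29 min; less 30 min break → 9 h 59 min
Sat: 10:40 AM–7:52 PM = 9 h 12 min; less 30 min break → 8 h 42 min
Total: 9 h 46 min + 10 h 29 min + 9 h 59 min + 8 h 42 min = 38 h 56 min.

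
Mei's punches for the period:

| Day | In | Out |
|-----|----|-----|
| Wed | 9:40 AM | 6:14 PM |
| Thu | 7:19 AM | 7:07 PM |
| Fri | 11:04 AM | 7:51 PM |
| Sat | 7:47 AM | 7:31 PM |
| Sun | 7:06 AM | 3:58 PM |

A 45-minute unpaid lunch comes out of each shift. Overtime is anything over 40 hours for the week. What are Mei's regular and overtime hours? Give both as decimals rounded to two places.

Regular 40.00 hours, overtime 6.00 hours

Wed: 9:40 AM–6:14 PM = 8 h 34 min; less 45 min break → 7 h 49 min
Thu: 7:19 AM–7:07 PM = 11 h 48 min; less 45 min break → 11 h 3 min
Fri: 11:04 AM–7:51 PM = 8 h 47 min; less 45 min break → 8 h 2 min
Sat: 7:47 AM–7:31 PM = 11 h 44 min; less 45 min break → 10 h 59 min
Sun: 7:06 AM–3:58 PM = 8 h 52 min; less 45 min break → 8 h 7 min
Total worked: 46 h 0 min = 46.00 h.
Threshold 40 h → overtime 6 h 0 min, regular 40 h 0 min.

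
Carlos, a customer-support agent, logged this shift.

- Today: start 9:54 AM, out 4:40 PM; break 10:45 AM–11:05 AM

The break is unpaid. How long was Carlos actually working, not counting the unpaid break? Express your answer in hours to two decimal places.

6.43 hours

Today: 9:54 AM–4:40 PM = 6 h 46 min; less 20 min break → 6 h 26 min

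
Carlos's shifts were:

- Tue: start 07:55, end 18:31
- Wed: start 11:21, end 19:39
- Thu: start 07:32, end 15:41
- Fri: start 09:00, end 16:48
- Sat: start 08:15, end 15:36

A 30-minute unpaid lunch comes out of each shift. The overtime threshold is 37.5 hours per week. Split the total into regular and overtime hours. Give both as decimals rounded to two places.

Tue: 07:55–18:31 = 10 h 36 min; less 30 min break → 10 h 6 min
Wed: 11:21–19:39 = 8 h 18 min; less 30 min break → 7 h 48 min
Thu: 07:32–15:41 = 8 h 9 min; less 30 min break → 7 h 39 min
Fri: 09:00–16:48 = 7 h 48 min; less 30 min break → 7 h 18 min
Sat: 08:15–15:36 = 7 h 21 min; less 30 min break → 6 h 51 min
Total worked: 39 h 42 min = 39.70 h.
Threshold 37.5 h → overtime 2 h 12 min, regular 37 h 30 min.

Regular 37.50 hours, overtime 2.20 hours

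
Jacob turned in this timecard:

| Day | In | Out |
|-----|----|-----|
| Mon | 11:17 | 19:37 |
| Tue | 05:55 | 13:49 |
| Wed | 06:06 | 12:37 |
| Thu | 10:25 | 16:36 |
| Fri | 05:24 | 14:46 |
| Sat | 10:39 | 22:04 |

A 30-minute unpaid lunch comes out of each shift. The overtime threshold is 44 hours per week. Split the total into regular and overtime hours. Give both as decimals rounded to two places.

Mon: 11:17–19:37 = 8 h 20 min; less 30 min break → 7 h 50 min
Tue: 05:55–13:49 = 7 h 54 min; less 30 min break → 7 h 24 min
Wed: 06:06–12:37 = 6 h 31 min; less 30 min break → 6 h 1 min
Thu: 10:25–16:36 = 6 h 11 min; less 30 min break → 5 h 41 min
Fri: 05:24–14:46 = 9 h 22 min; less 30 min break → 8 h 52 min
Sat: 10:39–22:04 = 11 h 25 min; less 30 min break → 10 h 55 min
Total worked: 46 h 43 min = 46.72 h.
Threshold 44 h → overtime 2 h 43 min, regular 44 h 0 min.

Regular 44.00 hours, overtime 2.72 hours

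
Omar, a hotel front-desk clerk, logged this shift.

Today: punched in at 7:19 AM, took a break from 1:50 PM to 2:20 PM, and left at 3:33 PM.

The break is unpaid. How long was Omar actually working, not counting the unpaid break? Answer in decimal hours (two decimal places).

7.73 hours

Today: 7:19 AM–3:33 PM = 8 h 14 min; less 30 min break → 7 h 44 min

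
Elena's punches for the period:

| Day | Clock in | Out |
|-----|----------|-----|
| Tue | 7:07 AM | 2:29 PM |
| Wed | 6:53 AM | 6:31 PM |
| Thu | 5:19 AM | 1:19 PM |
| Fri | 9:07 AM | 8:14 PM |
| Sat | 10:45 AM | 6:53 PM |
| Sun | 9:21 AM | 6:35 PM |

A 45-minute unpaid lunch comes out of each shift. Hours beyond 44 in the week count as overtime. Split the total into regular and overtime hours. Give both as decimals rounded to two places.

Regular 44.00 hours, overtime 6.98 hours

Tue: 7:07 AM–2:29 PM = 7 h 22 min; less 45 min break → 6 h 37 min
Wed: 6:53 AM–6:31 PM = 11 h 38 min; less 45 min break → 10 h 53 min
Thu: 5:19 AM–1:19 PM = 8 h 0 min; less 45 min break → 7 h 15 min
Fri: 9:07 AM–8:14 PM = 11 h 7 min; less 45 min break → 10 h 22 min
Sat: 10:45 AM–6:53 PM = 8 h 8 min; less 45 min break → 7 h 23 min
Sun: 9:21 AM–6:35 PM = 9 h 14 min; less 45 min break → 8 h 29 min
Total worked: 50 h 59 min = 50.98 h.
Threshold 44 h → overtime 6 h 59 min, regular 44 h 0 min.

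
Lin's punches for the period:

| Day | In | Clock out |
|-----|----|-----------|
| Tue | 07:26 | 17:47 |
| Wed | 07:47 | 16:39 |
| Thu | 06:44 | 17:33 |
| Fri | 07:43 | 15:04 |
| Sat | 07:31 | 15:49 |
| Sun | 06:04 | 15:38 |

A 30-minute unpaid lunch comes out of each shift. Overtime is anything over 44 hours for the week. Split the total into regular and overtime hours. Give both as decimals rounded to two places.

Regular 44.00 hours, overtime 8.25 hours

Tue: 07:26–17:47 = 10 h 21 min; less 30 min break → 9 h 51 min
Wed: 07:47–16:39 = 8 h 52 min; less 30 min break → 8 h 22 min
Thu: 06:44–17:33 = 10 h 49 min; less 30 min break → 10 h 19 min
Fri: 07:43–15:04 = 7 h 21 min; less 30 min break → 6 h 51 min
Sat: 07:31–15:49 = 8 h 18 min; less 30 min break → 7 h 48 min
Sun: 06:04–15:38 = 9 h 34 min; less 30 min break → 9 h 4 min
Total worked: 52 h 15 min = 52.25 h.
Threshold 44 h → overtime 8 h 15 min, regular 44 h 0 min.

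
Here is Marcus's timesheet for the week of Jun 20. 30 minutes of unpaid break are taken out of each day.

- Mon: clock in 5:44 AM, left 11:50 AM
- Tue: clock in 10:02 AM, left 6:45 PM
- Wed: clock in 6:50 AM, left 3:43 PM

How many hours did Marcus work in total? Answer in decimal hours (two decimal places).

22.20 hours

Mon: 5:44 AM–11:50 AM = 6 h 6 min; less 30 min break → 5 h 36 min
Tue: 10:02 AM–6:45 PM = 8 h 43 min; less 30 min break → 8 h 13 min
Wed: 6:50 AM–3:43 PM = 8 h 53 min; less 30 min break → 8 h 23 min
Total: 5 h 36 min + 8 h 13 min + 8 h 23 min = 22 h 12 min.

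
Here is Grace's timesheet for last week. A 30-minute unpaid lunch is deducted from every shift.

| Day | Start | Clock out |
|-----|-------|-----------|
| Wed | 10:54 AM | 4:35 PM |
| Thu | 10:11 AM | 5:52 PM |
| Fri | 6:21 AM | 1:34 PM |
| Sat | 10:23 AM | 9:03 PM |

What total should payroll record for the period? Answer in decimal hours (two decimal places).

Wed: 10:54 AM–4:35 PM = 5 h 41 min; less 30 min break → 5 h 11 min
Thu: 10:11 AM–5:52 PM = 7 h 41 min; less 30 min break → 7 h 11 min
Fri: 6:21 AM–1:34 PM = 7 h 13 min; less 30 min break → 6 h 43 min
Sat: 10:23 AM–9:03 PM = 10 h 40 min; less 30 min break → 10 h 10 min
Total: 5 h 11 min + 7 h 11 min + 6 h 43 min + 10 h 10 min = 29 h 15 min.

29.25 hours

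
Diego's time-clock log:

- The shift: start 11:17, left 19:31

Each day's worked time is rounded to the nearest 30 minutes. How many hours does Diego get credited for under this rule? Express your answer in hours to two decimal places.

The shift: 11:17–19:31 = 8 h 14 min → rounds to 8 h 0 min

8.00 hours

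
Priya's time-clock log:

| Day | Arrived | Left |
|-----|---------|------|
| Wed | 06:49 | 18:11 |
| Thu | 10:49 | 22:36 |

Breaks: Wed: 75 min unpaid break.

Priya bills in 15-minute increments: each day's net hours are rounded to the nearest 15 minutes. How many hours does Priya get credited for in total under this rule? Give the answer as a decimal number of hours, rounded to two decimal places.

21.75 hours

Wed: 06:49–18:11 = 11 h 22 min − 75 min = 10 h 7 min → rounds to 10 h 0 min
Thu: 10:49–22:36 = 11 h 47 min → rounds to 11 h 45 min
Total credited: 21 h 45 min.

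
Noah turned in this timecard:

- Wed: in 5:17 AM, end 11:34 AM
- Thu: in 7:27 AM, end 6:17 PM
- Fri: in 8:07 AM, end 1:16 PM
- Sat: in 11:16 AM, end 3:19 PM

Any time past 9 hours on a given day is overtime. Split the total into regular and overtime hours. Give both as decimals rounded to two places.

Wed: 5:17 AM–11:34 AM = 6 h 17 min
Thu: 7:27 AM–6:17 PM = 10 h 50 min
Fri: 8:07 AM–1:16 PM = 5 h 9 min
Sat: 11:16 AM–3:19 PM = 4 h 3 min
Wed reg 6 h 17 min / OT 0 h 0 min; Thu reg 9 h 0 min / OT 1 h 50 min; Fri reg 5 h 9 min / OT 0 h 0 min; Sat reg 4 h 3 min / OT 0 h 0 min.
Totals: regular 24 h 29 min, overtime 1 h 50 min.

Regular 24.48 hours, overtime 1.83 hours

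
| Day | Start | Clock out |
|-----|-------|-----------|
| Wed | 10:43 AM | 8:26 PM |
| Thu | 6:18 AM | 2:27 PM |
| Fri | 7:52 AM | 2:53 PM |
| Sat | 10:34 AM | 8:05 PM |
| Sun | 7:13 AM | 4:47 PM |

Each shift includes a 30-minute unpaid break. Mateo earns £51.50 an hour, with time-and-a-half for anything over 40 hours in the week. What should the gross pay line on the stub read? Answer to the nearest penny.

Wed: 10:43 AM–8:26 PM = 9 h 43 min; less 30 min break → 9 h 13 min
Thu: 6:18 AM–2:27 PM = 8 h 9 min; less 30 min break → 7 h 39 min
Fri: 7:52 AM–2:53 PM = 7 h 1 min; less 30 min break → 6 h 31 min
Sat: 10:34 AM–8:05 PM = 9 h 31 min; less 30 min break → 9 h 1 min
Sun: 7:13 AM–4:47 PM = 9 h 34 min; less 30 min break → 9 h 4 min
Total worked: 41 h 28 min = 2488 min.
Regular 40 h 0 min = 2400 min at £51.50/h; overtime 1 h 28 min = 88 min at £77.25/h.
Pay = (2400 × £51.50 + 88 × £77.25) ÷ 60 = £2173.30.

£2173.30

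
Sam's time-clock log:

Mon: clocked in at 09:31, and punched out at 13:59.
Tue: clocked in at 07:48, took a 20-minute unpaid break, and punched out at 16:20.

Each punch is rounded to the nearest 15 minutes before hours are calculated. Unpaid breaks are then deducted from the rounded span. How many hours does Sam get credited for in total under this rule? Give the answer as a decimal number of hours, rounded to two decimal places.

Mon: in 09:31→09:30, out 13:59→14:00; 4 h 30 min
Tue: in 07:48→07:45, out 16:20→16:15; 8 h 30 min − 20 min = 8 h 10 min
Total credited: 12 h 40 min.

12.67 hours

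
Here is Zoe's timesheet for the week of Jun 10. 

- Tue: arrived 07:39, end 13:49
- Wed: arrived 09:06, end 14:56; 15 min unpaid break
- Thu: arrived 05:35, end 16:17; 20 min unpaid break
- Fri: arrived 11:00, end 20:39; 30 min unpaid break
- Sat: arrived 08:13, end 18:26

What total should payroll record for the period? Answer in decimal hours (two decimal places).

Tue: 07:39–13:49 = 6 h 10 min
Wed: 09:06–14:56 = 5 h 50 min; less 15 min break → 5 h 35 min
Thu: 05:35–16:17 = 10 h 42 min; less 20 min break → 10 h 22 min
Fri: 11:00–20:39 = 9 h 39 min; less 30 min break → 9 h 9 min
Sat: 08:13–18:26 = 10 h 13 min
Total: 6 h 10 min + 5 h 35 min + 10 h 22 min + 9 h 9 min + 10 h 13 min = 41 h 29 min.

41.48 hours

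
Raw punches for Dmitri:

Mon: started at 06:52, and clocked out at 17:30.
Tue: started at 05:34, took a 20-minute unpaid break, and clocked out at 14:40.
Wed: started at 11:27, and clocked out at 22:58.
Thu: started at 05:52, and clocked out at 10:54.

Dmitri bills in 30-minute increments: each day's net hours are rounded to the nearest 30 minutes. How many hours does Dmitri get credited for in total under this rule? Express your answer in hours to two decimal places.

36.00 hours

Mon: 06:52–17:30 = 10 h 38 min → rounds to 10 h 30 min
Tue: 05:34–14:40 = 9 h 6 min − 20 min = 8 h 46 min → rounds to 9 h 0 min
Wed: 11:27–22:58 = 11 h 31 min → rounds to 11 h 30 min
Thu: 05:52–10:54 = 5 h 2 min → rounds to 5 h 0 min
Total credited: 36 h 0 min.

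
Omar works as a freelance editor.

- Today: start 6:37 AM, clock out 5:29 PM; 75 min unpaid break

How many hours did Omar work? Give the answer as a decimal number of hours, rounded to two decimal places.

9.62 hours

Today: 6:37 AM–5:29 PM = 10 h 52 min; less 75 min break → 9 h 37 min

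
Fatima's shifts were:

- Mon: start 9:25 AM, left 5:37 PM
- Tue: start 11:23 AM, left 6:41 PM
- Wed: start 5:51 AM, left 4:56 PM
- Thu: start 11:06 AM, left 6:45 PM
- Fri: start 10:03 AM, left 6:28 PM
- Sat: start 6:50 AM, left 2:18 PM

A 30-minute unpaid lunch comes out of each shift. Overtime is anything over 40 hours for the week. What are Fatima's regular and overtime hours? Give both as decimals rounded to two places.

Mon: 9:25 AM–5:37 PM = 8 h 12 min; less 30 min break → 7 h 42 min
Tue: 11:23 AM–6:41 PM = 7 h 18 min; less 30 min break → 6 h 48 min
Wed: 5:51 AM–4:56 PM = 11 h 5 min; less 30 min break → 10 h 35 min
Thu: 11:06 AM–6:45 PM = 7 h 39 min; less 30 min break → 7 h 9 min
Fri: 10:03 AM–6:28 PM = 8 h 25 min; less 30 min break → 7 h 55 min
Sat: 6:50 AM–2:18 PM = 7 h 28 min; less 30 min break → 6 h 58 min
Total worked: 47 h 7 min = 47.12 h.
Threshold 40 h → overtime 7 h 7 min, regular 40 h 0 min.

Regular 40.00 hours, overtime 7.12 hours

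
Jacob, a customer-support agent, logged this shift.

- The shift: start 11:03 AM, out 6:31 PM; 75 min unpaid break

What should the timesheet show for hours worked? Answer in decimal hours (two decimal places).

6.22 hours

The shift: 11:03 AM–6:31 PM = 7 h 28 min; less 75 min break → 6 h 13 min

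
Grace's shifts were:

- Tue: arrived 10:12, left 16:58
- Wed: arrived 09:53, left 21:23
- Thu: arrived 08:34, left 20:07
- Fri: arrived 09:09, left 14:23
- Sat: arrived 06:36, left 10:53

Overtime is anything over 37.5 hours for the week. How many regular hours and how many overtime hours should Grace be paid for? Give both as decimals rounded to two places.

Regular 37.50 hours, overtime 1.83 hours

Tue: 10:12–16:58 = 6 h 46 min
Wed: 09:53–21:23 = 11 h 30 min
Thu: 08:34–20:07 = 11 h 33 min
Fri: 09:09–14:23 = 5 h 14 min
Sat: 06:36–10:53 = 4 h 17 min
Total worked: 39 h 20 min = 39.33 h.
Threshold 37.5 h → overtime 1 h 50 min, regular 37 h 30 min.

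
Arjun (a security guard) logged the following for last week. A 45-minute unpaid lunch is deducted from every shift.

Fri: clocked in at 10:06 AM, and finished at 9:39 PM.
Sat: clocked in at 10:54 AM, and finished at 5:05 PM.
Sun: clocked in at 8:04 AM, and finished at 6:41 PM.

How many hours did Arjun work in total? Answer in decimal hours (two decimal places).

Fri: 10:06 AM–9:39 PM = 11 h 33 min; less 45 min break → 10 h 48 min
Sat: 10:54 AM–5:05 PM = 6 h 11 min; less 45 min break → 5 h 26 min
Sun: 8:04 AM–6:41 PM = 10 h 37 min; less 45 min break → 9 h 52 min
Total: 10 h 48 min + 5 h 26 min + 9 h 52 min = 26 h 6 min.

26.10 hours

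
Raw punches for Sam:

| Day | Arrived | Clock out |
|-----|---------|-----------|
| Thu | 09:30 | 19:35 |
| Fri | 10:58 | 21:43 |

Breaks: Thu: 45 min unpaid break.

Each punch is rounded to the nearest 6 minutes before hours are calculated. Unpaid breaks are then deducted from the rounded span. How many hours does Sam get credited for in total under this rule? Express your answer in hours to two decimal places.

20.05 hours

Thu: in 09:30→09:30, out 19:35→19:36; 10 h 6 min − 45 min = 9 h 21 min
Fri: in 10:58→11:00, out 21:43→21:42; 10 h 42 min
Total credited: 20 h 3 min.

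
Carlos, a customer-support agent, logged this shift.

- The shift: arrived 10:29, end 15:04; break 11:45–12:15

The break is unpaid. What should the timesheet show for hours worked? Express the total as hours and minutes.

The shift: 10:29–15:04 = 4 h 35 min; less 30 min break → 4 h 5 min

4 h 5 min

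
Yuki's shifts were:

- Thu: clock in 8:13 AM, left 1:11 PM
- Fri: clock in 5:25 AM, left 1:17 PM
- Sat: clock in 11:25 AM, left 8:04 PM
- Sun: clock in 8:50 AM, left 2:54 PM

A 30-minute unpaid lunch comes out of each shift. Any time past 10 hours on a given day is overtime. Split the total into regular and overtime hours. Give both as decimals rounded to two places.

Regular 25.55 hours, overtime 0.00 hours

Thu: 8:13 AM–1:11 PM = 4 h 58 min; less 30 min break → 4 h 28 min
Fri: 5:25 AM–1:17 PM = 7 h 52 min; less 30 min break → 7 h 22 min
Sat: 11:25 AM–8:04 PM = 8 h 39 min; less 30 min break → 8 h 9 min
Sun: 8:50 AM–2:54 PM = 6 h 4 min; less 30 min break → 5 h 34 min
Thu reg 4 h 28 min / OT 0 h 0 min; Fri reg 7 h 22 min / OT 0 h 0 min; Sat reg 8 h 9 min / OT 0 h 0 min; Sun reg 5 h 34 min / OT 0 h 0 min.
Totals: regular 25 h 33 min, overtime 0 h 0 min.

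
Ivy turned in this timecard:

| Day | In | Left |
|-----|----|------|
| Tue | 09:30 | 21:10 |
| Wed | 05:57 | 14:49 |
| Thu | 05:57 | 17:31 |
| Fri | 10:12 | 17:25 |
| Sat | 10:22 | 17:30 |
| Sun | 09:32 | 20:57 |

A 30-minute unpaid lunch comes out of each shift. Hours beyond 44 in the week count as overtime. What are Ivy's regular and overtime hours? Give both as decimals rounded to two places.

Tue: 09:30–21:10 = 11 h 40 min; less 30 min break → 11 h 10 min
Wed: 05:57–14:49 = 8 h 52 min; less 30 min break → 8 h 22 min
Thu: 05:57–17:31 = 11 h 34 min; less 30 min break → 11 h 4 min
Fri: 10:12–17:25 = 7 h 13 min; less 30 min break → 6 h 43 min
Sat: 10:22–17:30 = 7 h 8 min; less 30 min break → 6 h 38 min
Sun: 09:32–20:57 = 11 h 25 min; less 30 min break → 10 h 55 min
Total worked: 54 h 52 min = 54.87 h.
Threshold 44 h → overtime 10 h 52 min, regular 44 h 0 min.

Regular 44.00 hours, overtime 10.87 hours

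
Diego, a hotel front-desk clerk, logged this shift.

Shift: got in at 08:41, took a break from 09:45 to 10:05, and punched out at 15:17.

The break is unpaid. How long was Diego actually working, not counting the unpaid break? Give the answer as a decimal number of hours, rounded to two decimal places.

6.27 hours

Shift: 08:41–15:17 = 6 h 36 min; less 20 min break → 6 h 16 min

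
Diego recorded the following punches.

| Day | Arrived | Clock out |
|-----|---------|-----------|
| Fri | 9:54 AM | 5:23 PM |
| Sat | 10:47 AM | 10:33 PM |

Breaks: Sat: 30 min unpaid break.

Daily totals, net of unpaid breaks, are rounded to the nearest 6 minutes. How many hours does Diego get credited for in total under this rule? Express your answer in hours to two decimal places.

Fri: 9:54 AM–5:23 PM = 7 h 29 min → rounds to 7 h 30 min
Sat: 10:47 AM–10:33 PM = 11 h 46 min − 30 min = 11 h 16 min → rounds to 11 h 18 min
Total credited: 18 h 48 min.

18.80 hours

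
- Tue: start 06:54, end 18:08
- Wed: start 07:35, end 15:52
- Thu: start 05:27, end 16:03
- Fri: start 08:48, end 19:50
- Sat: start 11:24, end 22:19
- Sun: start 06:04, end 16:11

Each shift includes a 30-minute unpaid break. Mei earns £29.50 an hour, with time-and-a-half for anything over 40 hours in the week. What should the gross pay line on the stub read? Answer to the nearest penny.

£2028.86

Tue: 06:54–18:08 = 11 h 14 min; less 30 min break → 10 h 44 min
Wed: 07:35–15:52 = 8 h 17 min; less 30 min break → 7 h 47 min
Thu: 05:27–16:03 = 10 h 36 min; less 30 min break → 10 h 6 min
Fri: 08:48–19:50 = 11 h 2 min; less 30 min break → 10 h 32 min
Sat: 11:24–22:19 = 10 h 55 min; less 30 min break → 10 h 25 min
Sun: 06:04–16:11 = 10 h 7 min; less 30 min break → 9 h 37 min
Total worked: 59 h 11 min = 3551 min.
Regular 40 h 0 min = 2400 min at £29.50/h; overtime 19 h 11 min = 1151 min at £44.25/h.
Pay = (2400 × £29.50 + 1151 × £44.25) ÷ 60 = £2028.86.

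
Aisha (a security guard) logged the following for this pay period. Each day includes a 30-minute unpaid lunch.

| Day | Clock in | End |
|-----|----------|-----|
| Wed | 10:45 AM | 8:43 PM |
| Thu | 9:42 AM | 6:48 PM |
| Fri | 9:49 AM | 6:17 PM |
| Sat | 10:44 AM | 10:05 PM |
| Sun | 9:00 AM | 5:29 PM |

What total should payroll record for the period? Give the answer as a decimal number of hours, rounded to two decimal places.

44.87 hours

Wed: 10:45 AM–8:43 PM = 9 h 58 min; less 30 min break → 9 h 28 min
Thu: 9:42 AM–6:48 PM = 9 h 6 min; less 30 min break → 8 h 36 min
Fri: 9:49 AM–6:17 PM = 8 h 28 min; less 30 min break → 7 h 58 min
Sat: 10:44 AM–10:05 PM = 11 h 21 min; less 30 min break → 10 h 51 min
Sun: 9:00 AM–5:29 PM = 8 h 29 min; less 30 min break → 7 h 59 min
Total: 9 h 28 min + 8 h 36 min + 7 h 58 min + 10 h 51 min + 7 h 59 min = 44 h 52 min.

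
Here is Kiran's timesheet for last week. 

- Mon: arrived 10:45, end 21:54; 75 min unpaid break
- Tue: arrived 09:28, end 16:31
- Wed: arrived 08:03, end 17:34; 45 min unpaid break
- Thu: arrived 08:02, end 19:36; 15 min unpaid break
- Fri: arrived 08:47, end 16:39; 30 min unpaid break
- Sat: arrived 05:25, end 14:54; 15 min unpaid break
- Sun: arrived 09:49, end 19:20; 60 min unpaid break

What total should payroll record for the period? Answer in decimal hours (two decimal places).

62.15 hours

Mon: 10:45–21:54 = 11 h 9 min; less 75 min break → 9 h 54 min
Tue: 09:28–16:31 = 7 h 3 min
Wed: 08:03–17:34 = 9 h 31 min; less 45 min break → 8 h 46 min
Thu: 08:02–19:36 = 11 h 34 min; less 15 min break → 11 h 19 min
Fri: 08:47–16:39 = 7 h 52 min; less 30 min break → 7 h 22 min
Sat: 05:25–14:54 = 9 h 29 min; less 15 min break → 9 h 14 min
Sun: 09:49–19:20 = 9 h 31 min; less 60 min break → 8 h 31 min
Total: 9 h 54 min + 7 h 3 min + 8 h 46 min + 11 h 19 min + 7 h 22 min + 9 h 14 min + 8 h 31 min = 62 h 9 min.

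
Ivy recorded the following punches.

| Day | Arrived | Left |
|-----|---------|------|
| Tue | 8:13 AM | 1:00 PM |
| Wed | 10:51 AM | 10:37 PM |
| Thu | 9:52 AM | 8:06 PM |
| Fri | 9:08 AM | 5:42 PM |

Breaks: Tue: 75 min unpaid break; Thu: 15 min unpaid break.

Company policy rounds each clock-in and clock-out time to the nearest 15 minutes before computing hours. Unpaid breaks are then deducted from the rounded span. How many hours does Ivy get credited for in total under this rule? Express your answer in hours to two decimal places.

33.75 hours

Tue: in 8:13 AM→8:15 AM, out 1:00 PM→1:00 PM; 4 h 45 min − 75 min = 3 h 30 min
Wed: in 10:51 AM→10:45 AM, out 10:37 PM→10:30 PM; 11 h 45 min
Thu: in 9:52 AM→9:45 AM, out 8:06 PM→8:00 PM; 10 h 15 min − 15 min = 10 h 0 min
Fri: in 9:08 AM→9:15 AM, out 5:42 PM→5:45 PM; 8 h 30 min
Total credited: 33 h 45 min.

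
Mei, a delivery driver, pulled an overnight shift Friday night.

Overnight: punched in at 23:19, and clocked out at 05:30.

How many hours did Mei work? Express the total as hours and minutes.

Overnight: 23:19 → midnight = 0 h 41 min; midnight → 05:30 = 5 h 30 min; span 6 h 11 min

6 h 11 min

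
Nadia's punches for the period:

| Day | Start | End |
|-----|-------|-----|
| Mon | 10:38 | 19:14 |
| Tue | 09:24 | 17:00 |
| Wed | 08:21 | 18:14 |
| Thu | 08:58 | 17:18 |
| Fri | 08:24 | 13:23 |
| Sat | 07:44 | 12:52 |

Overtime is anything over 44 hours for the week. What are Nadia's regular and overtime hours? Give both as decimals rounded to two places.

Regular 44.00 hours, overtime 0.53 hours

Mon: 10:38–19:14 = 8 h 36 min
Tue: 09:24–17:00 = 7 h 36 min
Wed: 08:21–18:14 = 9 h 53 min
Thu: 08:58–17:18 = 8 h 20 min
Fri: 08:24–13:23 = 4 h 59 min
Sat: 07:44–12:52 = 5 h 8 min
Total worked: 44 h 32 min = 44.53 h.
Threshold 44 h → overtime 0 h 32 min, regular 44 h 0 min.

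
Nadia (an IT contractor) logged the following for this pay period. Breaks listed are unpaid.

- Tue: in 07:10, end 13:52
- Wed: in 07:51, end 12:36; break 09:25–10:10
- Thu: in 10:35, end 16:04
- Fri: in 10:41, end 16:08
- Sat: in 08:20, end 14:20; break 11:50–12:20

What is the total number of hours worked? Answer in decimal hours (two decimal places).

Tue: 07:10–13:52 = 6 h 42 min
Wed: 07:51–12:36 = 4 h 45 min; less 45 min break → 4 h 0 min
Thu: 10:35–16:04 = 5 h 29 min
Fri: 10:41–16:08 = 5 h 27 min
Sat: 08:20–14:20 = 6 h 0 min; less 30 min break → 5 h 30 min
Total: 6 h 42 min + 4 h 0 min + 5 h 29 min + 5 h 27 min + 5 h 30 min = 27 h 8 min.

27.13 hours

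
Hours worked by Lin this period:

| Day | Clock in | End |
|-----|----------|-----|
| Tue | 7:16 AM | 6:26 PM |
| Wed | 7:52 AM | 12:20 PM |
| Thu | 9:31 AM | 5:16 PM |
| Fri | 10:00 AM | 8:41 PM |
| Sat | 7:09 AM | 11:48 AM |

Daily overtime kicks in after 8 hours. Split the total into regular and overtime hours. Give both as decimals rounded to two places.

Regular 32.87 hours, overtime 5.85 hours

Tue: 7:16 AM–6:26 PM = 11 h 10 min
Wed: 7:52 AM–12:20 PM = 4 h 28 min
Thu: 9:31 AM–5:16 PM = 7 h 45 min
Fri: 10:00 AM–8:41 PM = 10 h 41 min
Sat: 7:09 AM–11:48 AM = 4 h 39 min
Tue reg 8 h 0 min / OT 3 h 10 min; Wed reg 4 h 28 min / OT 0 h 0 min; Thu reg 7 h 45 min / OT 0 h 0 min; Fri reg 8 h 0 min / OT 2 h 41 min; Sat reg 4 h 39 min / OT 0 h 0 min.
Totals: regular 32 h 52 min, overtime 5 h 51 min.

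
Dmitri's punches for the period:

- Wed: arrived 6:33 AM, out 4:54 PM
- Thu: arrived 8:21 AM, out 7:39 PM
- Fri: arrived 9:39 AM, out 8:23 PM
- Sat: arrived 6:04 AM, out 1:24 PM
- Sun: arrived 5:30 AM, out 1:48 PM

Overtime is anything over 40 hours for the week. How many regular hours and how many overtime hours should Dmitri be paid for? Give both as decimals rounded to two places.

Regular 40.00 hours, overtime 8.02 hours

Wed: 6:33 AM–4:54 PM = 10 h 21 min
Thu: 8:21 AM–7:39 PM = 11 h 18 min
Fri: 9:39 AM–8:23 PM = 10 h 44 min
Sat: 6:04 AM–1:24 PM = 7 h 20 min
Sun: 5:30 AM–1:48 PM = 8 h 18 min
Total worked: 48 h 1 min = 48.02 h.
Threshold 40 h → overtime 8 h 1 min, regular 40 h 0 min.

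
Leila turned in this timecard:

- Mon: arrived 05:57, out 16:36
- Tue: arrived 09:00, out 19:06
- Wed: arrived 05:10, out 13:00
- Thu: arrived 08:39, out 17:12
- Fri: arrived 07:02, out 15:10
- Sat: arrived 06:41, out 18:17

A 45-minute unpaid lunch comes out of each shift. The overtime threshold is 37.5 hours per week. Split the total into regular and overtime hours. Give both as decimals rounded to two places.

Regular 37.50 hours, overtime 14.87 hours

Mon: 05:57–16:36 = 10 h 39 min; less 45 min break → 9 h 54 min
Tue: 09:00–19:06 = 10 h 6 min; less 45 min break → 9 h 21 min
Wed: 05:10–13:00 = 7 h 50 min; less 45 min break → 7 h 5 min
Thu: 08:39–17:12 = 8 h 33 min; less 45 min break → 7 h 48 min
Fri: 07:02–15:10 = 8 h 8 min; less 45 min break → 7 h 23 min
Sat: 06:41–18:17 = 11 h 36 min; less 45 min break → 10 h 51 min
Total worked: 52 h 22 min = 52.37 h.
Threshold 37.5 h → overtime 14 h 52 min, regular 37 h 30 min.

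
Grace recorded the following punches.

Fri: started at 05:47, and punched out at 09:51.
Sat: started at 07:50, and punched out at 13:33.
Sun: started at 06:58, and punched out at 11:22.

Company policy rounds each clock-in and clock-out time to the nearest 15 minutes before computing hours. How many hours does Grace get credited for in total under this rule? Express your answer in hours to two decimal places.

14.00 hours

Fri: in 05:47→05:45, out 09:51→09:45; 4 h 0 min
Sat: in 07:50→07:45, out 13:33→13:30; 5 h 45 min
Sun: in 06:58→07:00, out 11:22→11:15; 4 h 15 min
Total credited: 14 h 0 min.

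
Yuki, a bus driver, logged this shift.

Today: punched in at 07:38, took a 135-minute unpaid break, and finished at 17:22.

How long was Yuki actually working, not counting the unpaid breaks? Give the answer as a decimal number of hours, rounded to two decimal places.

Today: 07:38–17:22 = 9 h 44 min; less 135 min break → 7 h 29 min

7.48 hours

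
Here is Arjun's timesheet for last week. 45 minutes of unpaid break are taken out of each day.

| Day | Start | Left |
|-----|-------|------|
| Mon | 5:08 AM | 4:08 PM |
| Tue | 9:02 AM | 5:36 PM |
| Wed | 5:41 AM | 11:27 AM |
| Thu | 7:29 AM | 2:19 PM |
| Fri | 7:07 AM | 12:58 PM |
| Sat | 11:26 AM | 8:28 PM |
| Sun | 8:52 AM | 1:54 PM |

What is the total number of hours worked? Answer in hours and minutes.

46 h 50 min

Mon: 5:08 AM–4:08 PM = 11 h 0 min; less 45 min break → 10 h 15 min
Tue: 9:02 AM–5:36 PM = 8 h 34 min; less 45 min break → 7 h 49 min
Wed: 5:41 AM–11:27 AM = 5 h 46 min; less 45 min break → 5 h 1 min
Thu: 7:29 AM–2:19 PM = 6 h 50 min; less 45 min break → 6 h 5 min
Fri: 7:07 AM–12:58 PM = 5 h 51 min; less 45 min break → 5 h 6 min
Sat: 11:26 AM–8:28 PM = 9 h 2 min; less 45 min break → 8 h 17 min
Sun: 8:52 AM–1:54 PM = 5 h 2 min; less 45 min break → 4 h 17 min
Total: 10 h 15 min + 7 h 49 min + 5 h 1 min + 6 h 5 min + 5 h 6 min + 8 h 17 min + 4 h 17 min = 46 h 50 min.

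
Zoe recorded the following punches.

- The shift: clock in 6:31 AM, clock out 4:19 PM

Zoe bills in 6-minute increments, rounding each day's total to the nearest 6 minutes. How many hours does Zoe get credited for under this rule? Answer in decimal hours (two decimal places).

The shift: 6:31 AM–4:19 PM = 9 h 48 min → rounds to 9 h 48 min

9.80 hours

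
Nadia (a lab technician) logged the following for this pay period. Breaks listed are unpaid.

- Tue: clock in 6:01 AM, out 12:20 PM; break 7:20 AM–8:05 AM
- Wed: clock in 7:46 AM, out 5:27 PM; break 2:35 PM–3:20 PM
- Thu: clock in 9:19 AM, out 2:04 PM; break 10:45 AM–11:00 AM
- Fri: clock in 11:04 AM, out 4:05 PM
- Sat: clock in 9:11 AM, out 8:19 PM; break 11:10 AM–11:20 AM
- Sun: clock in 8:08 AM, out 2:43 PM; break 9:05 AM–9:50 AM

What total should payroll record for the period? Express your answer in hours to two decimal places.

Tue: 6:01 AM–12:20 PM = 6 h 19 min; less 45 min break → 5 h 34 min
Wed: 7:46 AM–5:27 PM = 9 h 41 min; less 45 min break → 8 h 56 min
Thu: 9:19 AM–2:04 PM = 4 h 45 min; less 15 min break → 4 h 30 min
Fri: 11:04 AM–4:05 PM = 5 h 1 min
Sat: 9:11 AM–8:19 PM = 11 h 8 min; less 10 min break → 10 h 58 min
Sun: 8:08 AM–2:43 PM = 6 h 35 min; less 45 min break → 5 h 50 min
Total: 5 h 34 min + 8 h 56 min + 4 h 30 min + 5 h 1 min + 10 h 58 min + 5 h 50 min = 40 h 49 min.

40.82 hours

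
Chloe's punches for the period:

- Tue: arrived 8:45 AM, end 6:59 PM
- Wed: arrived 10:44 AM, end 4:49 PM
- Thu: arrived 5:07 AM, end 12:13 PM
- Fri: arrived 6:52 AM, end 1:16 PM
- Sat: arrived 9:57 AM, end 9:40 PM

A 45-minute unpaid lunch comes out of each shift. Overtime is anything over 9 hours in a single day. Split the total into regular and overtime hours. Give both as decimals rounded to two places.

Regular 35.33 hours, overtime 2.45 hours

Tue: 8:45 AM–6:59 PM = 10 h 14 min; less 45 min break → 9 h 29 min
Wed: 10:44 AM–4:49 PM = 6 h 5 min; less 45 min break → 5 h 20 min
Thu: 5:07 AM–12:13 PM = 7 h 6 min; less 45 min break → 6 h 21 min
Fri: 6:52 AM–1:16 PM = 6 h 24 min; less 45 min break → 5 h 39 min
Sat: 9:57 AM–9:40 PM = 11 h 43 min; less 45 min break → 10 h 58 min
Tue reg 9 h 0 min / OT 0 h 29 min; Wed reg 5 h 20 min / OT 0 h 0 min; Thu reg 6 h 21 min / OT 0 h 0 min; Fri reg 5 h 39 min / OT 0 h 0 min; Sat reg 9 h 0 min / OT 1 h 58 min.
Totals: regular 35 h 20 min, overtime 2 h 27 min.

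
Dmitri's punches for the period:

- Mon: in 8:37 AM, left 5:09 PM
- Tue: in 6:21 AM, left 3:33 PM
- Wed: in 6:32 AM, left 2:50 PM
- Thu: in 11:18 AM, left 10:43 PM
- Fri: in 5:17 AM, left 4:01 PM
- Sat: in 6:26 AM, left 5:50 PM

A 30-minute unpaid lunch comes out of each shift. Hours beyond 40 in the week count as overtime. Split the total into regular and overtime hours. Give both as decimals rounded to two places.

Regular 40.00 hours, overtime 16.58 hours

Mon: 8:37 AM–5:09 PM = 8 h 32 min; less 30 min break → 8 h 2 min
Tue: 6:21 AM–3:33 PM = 9 h 12 min; less 30 min break → 8 h 42 min
Wed: 6:32 AM–2:50 PM = 8 h 18 min; less 30 min break → 7 h 48 min
Thu: 11:18 AM–10:43 PM = 11 h 25 min; less 30 min break → 10 h 55 min
Fri: 5:17 AM–4:01 PM = 10 h 44 min; less 30 min break → 10 h 14 min
Sat: 6:26 AM–5:50 PM = 11 h 24 min; less 30 min break → 10 h 54 min
Total worked: 56 h 35 min = 56.58 h.
Threshold 40 h → overtime 16 h 35 min, regular 40 h 0 min.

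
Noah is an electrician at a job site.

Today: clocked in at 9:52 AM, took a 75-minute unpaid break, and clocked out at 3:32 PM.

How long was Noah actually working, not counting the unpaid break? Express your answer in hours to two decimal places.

Today: 9:52 AM–3:32 PM = 5 h 40 min; less 75 min break → 4 h 25 min

4.42 hours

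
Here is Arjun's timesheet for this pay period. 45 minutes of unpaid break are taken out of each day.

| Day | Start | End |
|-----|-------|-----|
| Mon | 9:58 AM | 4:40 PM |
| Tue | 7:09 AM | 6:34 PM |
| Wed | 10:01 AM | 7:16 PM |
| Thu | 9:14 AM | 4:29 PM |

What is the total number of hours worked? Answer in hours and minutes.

Mon: 9:58 AM–4:40 PM = 6 h 42 min; less 45 min break → 5 h 57 min
Tue: 7:09 AM–6:34 PM = 11 h 25 min; less 45 min break → 10 h 40 min
Wed: 10:01 AM–7:16 PM = 9 h 15 min; less 45 min break → 8 h 30 min
Thu: 9:14 AM–4:29 PM = 7 h 15 min; less 45 min break → 6 h 30 min
Total: 5 h 57 min + 10 h 40 min + 8 h 30 min + 6 h 30 min = 31 h 37 min.

31 h 37 min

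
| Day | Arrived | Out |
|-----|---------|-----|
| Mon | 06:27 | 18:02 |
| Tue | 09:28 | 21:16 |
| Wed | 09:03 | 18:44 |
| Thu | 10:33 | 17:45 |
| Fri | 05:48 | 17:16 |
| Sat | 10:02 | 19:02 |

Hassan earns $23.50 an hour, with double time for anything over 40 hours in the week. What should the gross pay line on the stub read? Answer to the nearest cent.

$1914.47

Mon: 06:27–18:02 = 11 h 35 min
Tue: 09:28–21:16 = 11 h 48 min
Wed: 09:03–18:44 = 9 h 41 min
Thu: 10:33–17:45 = 7 h 12 min
Fri: 05:48–17:16 = 11 h 28 min
Sat: 10:02–19:02 = 9 h 0 min
Total worked: 60 h 44 min = 3644 min.
Regular 40 h 0 min = 2400 min at $23.50/h; overtime 20 h 44 min = 1244 min at $47.00/h.
Pay = (2400 × $23.50 + 1244 × $47.00) ÷ 60 = $1914.47.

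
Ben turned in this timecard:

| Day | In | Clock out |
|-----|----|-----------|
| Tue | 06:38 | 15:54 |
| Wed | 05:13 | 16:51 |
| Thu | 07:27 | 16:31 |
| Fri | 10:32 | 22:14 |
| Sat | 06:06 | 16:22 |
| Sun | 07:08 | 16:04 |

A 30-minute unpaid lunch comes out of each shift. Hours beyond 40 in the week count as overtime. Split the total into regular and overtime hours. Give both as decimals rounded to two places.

Tue: 06:38–15:54 = 9 h 16 min; less 30 min break → 8 h 46 min
Wed: 05:13–16:51 = 11 h 38 min; less 30 min break → 11 h 8 min
Thu: 07:27–16:31 = 9 h 4 min; less 30 min break → 8 h 34 min
Fri: 10:32–22:14 = 11 h 42 min; less 30 min break → 11 h 12 min
Sat: 06:06–16:22 = 10 h 16 min; less 30 min break → 9 h 46 min
Sun: 07:08–16:04 = 8 h 56 min; less 30 min break → 8 h 26 min
Total worked: 57 h 52 min = 57.87 h.
Threshold 40 h → overtime 17 h 52 min, regular 40 h 0 min.

Regular 40.00 hours, overtime 17.87 hours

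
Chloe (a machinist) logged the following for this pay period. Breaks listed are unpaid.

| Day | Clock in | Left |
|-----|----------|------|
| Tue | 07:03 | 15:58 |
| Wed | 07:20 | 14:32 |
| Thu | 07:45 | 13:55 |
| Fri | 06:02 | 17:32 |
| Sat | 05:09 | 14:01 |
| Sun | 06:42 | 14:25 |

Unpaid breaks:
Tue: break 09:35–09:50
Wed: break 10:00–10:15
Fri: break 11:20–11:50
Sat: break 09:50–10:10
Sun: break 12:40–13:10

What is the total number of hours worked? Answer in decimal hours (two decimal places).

48.53 hours

Tue: 07:03–15:58 = 8 h 55 min; less 15 min break → 8 h 40 min
Wed: 07:20–14:32 = 7 h 12 min; less 15 min break → 6 h 57 min
Thu: 07:45–13:55 = 6 h 10 min
Fri: 06:02–17:32 = 11 h 30 min; less 30 min break → 11 h 0 min
Sat: 05:09–14:01 = 8 h 52 min; less 20 min break → 8 h 32 min
Sun: 06:42–14:25 = 7 h 43 min; less 30 min break → 7 h 13 min
Total: 8 h 40 min + 6 h 57 min + 6 h 10 min + 11 h 0 min + 8 h 32 min + 7 h 13 min = 48 h 32 min.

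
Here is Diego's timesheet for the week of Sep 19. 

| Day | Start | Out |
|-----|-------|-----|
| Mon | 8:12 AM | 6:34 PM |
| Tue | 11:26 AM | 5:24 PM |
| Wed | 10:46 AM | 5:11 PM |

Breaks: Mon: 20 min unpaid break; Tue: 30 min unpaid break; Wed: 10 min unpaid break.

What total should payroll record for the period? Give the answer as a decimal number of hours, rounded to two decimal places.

21.75 hours

Mon: 8:12 AM–6:34 PM = 10 h 22 min; less 20 min break → 10 h 2 min
Tue: 11:26 AM–5:24 PM = 5 h 58 min; less 30 min break → 5 h 28 min
Wed: 10:46 AM–5:11 PM = 6 h 25 min; less 10 min break → 6 h 15 min
Total: 10 h 2 min + 5 h 28 min + 6 h 15 min = 21 h 45 min.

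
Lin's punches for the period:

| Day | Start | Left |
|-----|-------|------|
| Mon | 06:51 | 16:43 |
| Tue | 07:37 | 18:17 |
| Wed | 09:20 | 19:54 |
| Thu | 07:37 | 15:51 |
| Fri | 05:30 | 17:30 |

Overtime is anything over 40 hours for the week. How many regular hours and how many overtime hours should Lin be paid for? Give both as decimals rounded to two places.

Mon: 06:51–16:43 = 9 h 52 min
Tue: 07:37–18:17 = 10 h 40 min
Wed: 09:20–19:54 = 10 h 34 min
Thu: 07:37–15:51 = 8 h 14 min
Fri: 05:30–17:30 = 12 h 0 min
Total worked: 51 h 20 min = 51.33 h.
Threshold 40 h → overtime 11 h 20 min, regular 40 h 0 min.

Regular 40.00 hours, overtime 11.33 hours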